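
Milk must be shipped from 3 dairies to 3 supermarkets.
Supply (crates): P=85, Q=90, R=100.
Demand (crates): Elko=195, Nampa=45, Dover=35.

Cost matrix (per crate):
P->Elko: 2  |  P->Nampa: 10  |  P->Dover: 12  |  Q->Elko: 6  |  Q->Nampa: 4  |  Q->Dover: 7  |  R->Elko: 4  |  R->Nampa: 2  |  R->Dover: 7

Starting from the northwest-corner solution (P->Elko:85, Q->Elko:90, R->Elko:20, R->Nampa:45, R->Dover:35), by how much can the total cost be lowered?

Current plan cost = 85·2 + 90·6 + 20·4 + 45·2 + 35·7 = 1125.
Optimal plan:
  P–Elko: 85 × 2 = 170
  Q–Elko: 55 × 6 = 330
  Q–Dover: 35 × 7 = 245
  R–Elko: 55 × 4 = 220
  R–Nampa: 45 × 2 = 90
Optimal cost = 1055.
Saving = 1125 − 1055 = 70.

70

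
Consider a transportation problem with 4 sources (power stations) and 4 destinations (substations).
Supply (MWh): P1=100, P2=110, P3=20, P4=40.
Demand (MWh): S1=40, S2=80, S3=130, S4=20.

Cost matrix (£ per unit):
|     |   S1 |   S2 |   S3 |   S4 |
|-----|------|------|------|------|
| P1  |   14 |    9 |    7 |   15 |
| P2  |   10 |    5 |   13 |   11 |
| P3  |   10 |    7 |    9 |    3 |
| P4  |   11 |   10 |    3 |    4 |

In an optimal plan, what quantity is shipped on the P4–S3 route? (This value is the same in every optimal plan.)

40

Solving gives:
  P1->S2: 10 × £9 = £90
  P1->S3: 90 × £7 = £630
  P2->S1: 40 × £10 = £400
  P2->S2: 70 × £5 = £350
  P3->S4: 20 × £3 = £60
  P4->S3: 40 × £3 = £120
Total cost = £1650.
So P4→S3 carries 40 MWh.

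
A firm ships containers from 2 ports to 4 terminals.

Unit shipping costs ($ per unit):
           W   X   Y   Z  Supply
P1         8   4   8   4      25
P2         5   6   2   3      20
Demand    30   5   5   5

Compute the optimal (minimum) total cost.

An optimal shipping plan:
  P1 to W: 15 × $8 = $120
  P1 to X: 5 × $4 = $20
  P1 to Z: 5 × $4 = $20
  P2 to W: 15 × $5 = $75
  P2 to Y: 5 × $2 = $10
Total = 120 + 20 + 20 + 75 + 10 = $245.

245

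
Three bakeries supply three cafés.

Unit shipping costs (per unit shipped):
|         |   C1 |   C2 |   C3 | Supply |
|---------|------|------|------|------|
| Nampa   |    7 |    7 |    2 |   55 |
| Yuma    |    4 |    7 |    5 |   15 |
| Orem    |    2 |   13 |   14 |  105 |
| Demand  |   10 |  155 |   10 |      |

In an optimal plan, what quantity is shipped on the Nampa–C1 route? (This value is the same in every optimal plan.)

0

The minimum-cost plan:
  Nampa→C2: 45 × 7 = 315
  Nampa→C3: 10 × 2 = 20
  Yuma→C2: 15 × 7 = 105
  Orem→C1: 10 × 2 = 20
  Orem→C2: 95 × 13 = 1235
Total cost = 1695.
The route Nampa→C1 is not used.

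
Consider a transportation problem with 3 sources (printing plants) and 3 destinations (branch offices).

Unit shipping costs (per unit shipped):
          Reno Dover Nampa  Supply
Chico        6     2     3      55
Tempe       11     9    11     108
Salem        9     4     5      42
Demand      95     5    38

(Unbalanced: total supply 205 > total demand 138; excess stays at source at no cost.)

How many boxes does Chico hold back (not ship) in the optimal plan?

0

An optimal plan:
  Chico–Reno: 54 boxes
  Chico–Dover: 1 boxes
  Tempe–Reno: 41 boxes
  Salem–Dover: 4 boxes
  Salem–Nampa: 38 boxes
Total cost = 983.
Chico ships 55 of its 55, leaving 0.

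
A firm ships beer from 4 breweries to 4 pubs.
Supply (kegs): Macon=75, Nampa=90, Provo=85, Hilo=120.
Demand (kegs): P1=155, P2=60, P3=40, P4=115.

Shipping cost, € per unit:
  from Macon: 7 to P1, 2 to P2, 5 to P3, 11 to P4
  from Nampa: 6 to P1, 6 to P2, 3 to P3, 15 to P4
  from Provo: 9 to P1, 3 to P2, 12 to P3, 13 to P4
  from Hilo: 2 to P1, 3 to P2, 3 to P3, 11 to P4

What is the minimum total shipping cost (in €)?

2125

One minimum-cost allocation:
  Macon→P4: 75 × €11 = €825
  Nampa→P1: 35 × €6 = €210
  Nampa→P3: 40 × €3 = €120
  Nampa→P4: 15 × €15 = €225
  Provo→P2: 60 × €3 = €180
  Provo→P4: 25 × €13 = €325
  Hilo→P1: 120 × €2 = €240
Total = 825 + 210 + 120 + 225 + 180 + 325 + 240 = €2125.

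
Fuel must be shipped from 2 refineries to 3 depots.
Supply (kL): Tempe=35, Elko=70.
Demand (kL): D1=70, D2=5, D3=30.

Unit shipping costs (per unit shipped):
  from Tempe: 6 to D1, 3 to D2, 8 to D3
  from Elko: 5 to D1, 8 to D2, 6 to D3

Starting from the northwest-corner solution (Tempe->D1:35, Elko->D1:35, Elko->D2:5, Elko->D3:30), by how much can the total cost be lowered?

30

Current plan cost = 35·6 + 35·5 + 5·8 + 30·6 = 605.
Optimal plan:
  Tempe->D1: 30 × 6 = 180
  Tempe->D2: 5 × 3 = 15
  Elko->D1: 40 × 5 = 200
  Elko->D3: 30 × 6 = 180
Optimal cost = 575.
Saving = 605 − 575 = 30.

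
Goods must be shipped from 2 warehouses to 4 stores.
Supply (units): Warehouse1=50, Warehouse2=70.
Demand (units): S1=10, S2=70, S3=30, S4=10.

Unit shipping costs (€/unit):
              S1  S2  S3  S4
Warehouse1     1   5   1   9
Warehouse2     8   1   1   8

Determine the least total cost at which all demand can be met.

One minimum-cost allocation:
  Warehouse1→S1: 10 × €1 = €10
  Warehouse1→S3: 30 × €1 = €30
  Warehouse1→S4: 10 × €9 = €90
  Warehouse2→S2: 70 × €1 = €70
Total = 10 + 30 + 90 + 70 = €200.

200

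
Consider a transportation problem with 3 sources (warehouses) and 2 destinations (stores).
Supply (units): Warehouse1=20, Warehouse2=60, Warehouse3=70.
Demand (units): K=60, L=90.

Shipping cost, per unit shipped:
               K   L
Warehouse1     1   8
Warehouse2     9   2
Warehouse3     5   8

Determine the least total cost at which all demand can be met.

One minimum-cost allocation:
  Warehouse1→K: 20 × 1 = 20
  Warehouse2→L: 60 × 2 = 120
  Warehouse3→K: 40 × 5 = 200
  Warehouse3→L: 30 × 8 = 240
Total = 20 + 120 + 200 + 240 = 580.
(Supply check: Warehouse1 ships 20; Warehouse2 ships 60; Warehouse3 ships 70.)

580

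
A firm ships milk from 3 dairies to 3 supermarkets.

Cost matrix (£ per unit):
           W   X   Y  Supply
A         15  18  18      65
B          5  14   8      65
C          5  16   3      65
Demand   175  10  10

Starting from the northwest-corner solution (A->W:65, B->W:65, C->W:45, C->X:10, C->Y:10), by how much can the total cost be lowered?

80

Current plan cost = 65·15 + 65·5 + 45·5 + 10·16 + 10·3 = £1715.
Optimal plan:
  A–W: 55 × £15 = £825
  A–X: 10 × £18 = £180
  B–W: 65 × £5 = £325
  C–W: 55 × £5 = £275
  C–Y: 10 × £3 = £30
Optimal cost = £1635.
Saving = 1715 − 1635 = £80.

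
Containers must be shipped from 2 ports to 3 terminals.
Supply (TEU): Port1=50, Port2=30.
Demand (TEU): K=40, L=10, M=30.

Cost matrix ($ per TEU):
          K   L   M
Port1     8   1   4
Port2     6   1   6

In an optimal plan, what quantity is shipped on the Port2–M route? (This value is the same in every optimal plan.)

0

Solving gives:
  Port1 to K: 10 TEU
  Port1 to L: 10 TEU
  Port1 to M: 30 TEU
  Port2 to K: 30 TEU
Total cost = $390.
The route Port2→M is not used.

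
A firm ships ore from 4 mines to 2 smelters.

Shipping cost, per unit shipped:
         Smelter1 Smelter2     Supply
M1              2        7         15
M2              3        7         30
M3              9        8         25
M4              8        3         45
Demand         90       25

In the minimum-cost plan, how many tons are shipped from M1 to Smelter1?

Optimal shipments:
  M1–Smelter1: 15 × 2 = 30
  M2–Smelter1: 30 × 3 = 90
  M3–Smelter1: 25 × 9 = 225
  M4–Smelter1: 20 × 8 = 160
  M4–Smelter2: 25 × 3 = 75
Total cost = 580.
So M1→Smelter1 carries 15 tons.

15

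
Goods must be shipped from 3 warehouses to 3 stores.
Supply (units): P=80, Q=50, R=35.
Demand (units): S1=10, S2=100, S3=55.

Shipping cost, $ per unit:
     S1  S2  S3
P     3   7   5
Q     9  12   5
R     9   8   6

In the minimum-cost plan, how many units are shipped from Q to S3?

50

Optimal shipments:
  P→S1: 10 × $3 = $30
  P→S2: 65 × $7 = $455
  P→S3: 5 × $5 = $25
  Q→S3: 50 × $5 = $250
  R→S2: 35 × $8 = $280
Total cost = $1040.
So Q→S3 carries 50 units.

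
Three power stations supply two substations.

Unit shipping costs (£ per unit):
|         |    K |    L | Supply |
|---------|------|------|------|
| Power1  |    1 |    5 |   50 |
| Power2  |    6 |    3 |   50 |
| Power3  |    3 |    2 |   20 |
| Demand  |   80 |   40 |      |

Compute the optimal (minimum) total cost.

290

A cheapest plan:
  Power1→K: 50 MWh
  Power2→K: 10 MWh
  Power2→L: 40 MWh
  Power3→K: 20 MWh
Total cost = £290.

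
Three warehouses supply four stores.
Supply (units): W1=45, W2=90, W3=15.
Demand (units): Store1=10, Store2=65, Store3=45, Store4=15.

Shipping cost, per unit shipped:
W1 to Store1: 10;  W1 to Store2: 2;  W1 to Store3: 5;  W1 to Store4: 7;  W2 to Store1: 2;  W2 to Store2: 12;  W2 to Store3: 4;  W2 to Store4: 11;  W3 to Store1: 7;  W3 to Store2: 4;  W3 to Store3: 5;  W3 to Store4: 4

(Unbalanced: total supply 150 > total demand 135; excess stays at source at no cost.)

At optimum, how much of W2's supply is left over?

An optimal plan:
  W1 to Store2: 45 × 2 = 90
  W2 to Store1: 10 × 2 = 20
  W2 to Store2: 5 × 12 = 60
  W2 to Store3: 45 × 4 = 180
  W2 to Store4: 15 × 11 = 165
  W3 to Store2: 15 × 4 = 60
Total cost = 575.
W2 ships 75 of its 90, leaving 15.

15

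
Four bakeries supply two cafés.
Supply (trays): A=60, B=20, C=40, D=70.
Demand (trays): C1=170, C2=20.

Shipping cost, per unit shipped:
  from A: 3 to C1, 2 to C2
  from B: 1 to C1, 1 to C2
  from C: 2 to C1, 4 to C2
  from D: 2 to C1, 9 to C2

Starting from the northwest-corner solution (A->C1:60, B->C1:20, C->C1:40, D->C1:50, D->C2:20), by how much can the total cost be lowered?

Current plan cost = 60·3 + 20·1 + 40·2 + 50·2 + 20·9 = 560.
Optimal plan:
  A to C1: 40 trays
  A to C2: 20 trays
  B to C1: 20 trays
  C to C1: 40 trays
  D to C1: 70 trays
Optimal cost = 400.
Saving = 560 − 400 = 160.

160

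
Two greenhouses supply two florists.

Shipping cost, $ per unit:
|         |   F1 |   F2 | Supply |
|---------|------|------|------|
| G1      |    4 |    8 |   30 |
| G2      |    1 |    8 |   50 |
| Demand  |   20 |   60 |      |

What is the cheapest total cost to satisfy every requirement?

500

A cheapest plan:
  G1–F2: 30 × $8 = $240
  G2–F1: 20 × $1 = $20
  G2–F2: 30 × $8 = $240
Total = 240 + 20 + 240 = $500.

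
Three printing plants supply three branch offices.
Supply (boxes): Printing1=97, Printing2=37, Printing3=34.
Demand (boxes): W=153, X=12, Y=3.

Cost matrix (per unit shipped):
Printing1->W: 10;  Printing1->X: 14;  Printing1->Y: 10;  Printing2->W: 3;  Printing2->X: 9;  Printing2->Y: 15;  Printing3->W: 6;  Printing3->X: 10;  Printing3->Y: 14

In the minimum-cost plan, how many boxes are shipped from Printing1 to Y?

3

The minimum-cost plan:
  Printing1->W: 82 boxes
  Printing1->X: 12 boxes
  Printing1->Y: 3 boxes
  Printing2->W: 37 boxes
  Printing3->W: 34 boxes
Total cost = 1333.
So Printing1→Y carries 3 boxes.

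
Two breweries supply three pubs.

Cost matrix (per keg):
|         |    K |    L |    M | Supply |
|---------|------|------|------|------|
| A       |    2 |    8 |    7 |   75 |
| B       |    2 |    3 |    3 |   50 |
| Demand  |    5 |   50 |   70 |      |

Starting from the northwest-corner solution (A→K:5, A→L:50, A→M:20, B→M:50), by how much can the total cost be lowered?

50

Current plan cost = 5·2 + 50·8 + 20·7 + 50·3 = 700.
Optimal plan:
  A→K: 5 × 2 = 10
  A→M: 70 × 7 = 490
  B→L: 50 × 3 = 150
Optimal cost = 650.
Saving = 700 − 650 = 50.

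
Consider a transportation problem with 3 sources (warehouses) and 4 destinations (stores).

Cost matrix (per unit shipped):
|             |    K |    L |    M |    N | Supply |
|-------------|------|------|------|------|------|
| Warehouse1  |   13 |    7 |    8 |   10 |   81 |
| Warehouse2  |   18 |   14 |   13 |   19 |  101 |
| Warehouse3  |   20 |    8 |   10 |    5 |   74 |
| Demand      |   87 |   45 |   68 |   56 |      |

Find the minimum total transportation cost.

A cheapest plan:
  Warehouse1–L: 27 × 7 = 189
  Warehouse1–M: 54 × 8 = 432
  Warehouse2–K: 87 × 18 = 1566
  Warehouse2–M: 14 × 13 = 182
  Warehouse3–L: 18 × 8 = 144
  Warehouse3–N: 56 × 5 = 280
Total = 189 + 432 + 1566 + 182 + 144 + 280 = 2793.
(Supply check: Warehouse1 ships 81; Warehouse2 ships 101; Warehouse3 ships 74.)

2793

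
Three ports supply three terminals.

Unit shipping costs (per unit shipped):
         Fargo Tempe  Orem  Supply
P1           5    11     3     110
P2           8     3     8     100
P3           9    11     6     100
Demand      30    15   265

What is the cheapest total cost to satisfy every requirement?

1655

A cheapest plan:
  P1→Orem: 110 × 3 = 330
  P2→Fargo: 30 × 8 = 240
  P2→Tempe: 15 × 3 = 45
  P2→Orem: 55 × 8 = 440
  P3→Orem: 100 × 6 = 600
Total = 330 + 240 + 45 + 440 + 600 = 1655.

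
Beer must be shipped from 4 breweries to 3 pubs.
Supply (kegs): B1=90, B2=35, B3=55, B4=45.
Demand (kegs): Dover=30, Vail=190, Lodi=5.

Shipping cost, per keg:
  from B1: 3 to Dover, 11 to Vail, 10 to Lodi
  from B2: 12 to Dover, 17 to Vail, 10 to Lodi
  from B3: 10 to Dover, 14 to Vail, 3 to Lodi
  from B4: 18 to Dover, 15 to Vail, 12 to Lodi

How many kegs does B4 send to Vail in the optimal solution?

45

Solving gives:
  B1→Dover: 30 kegs
  B1→Vail: 60 kegs
  B2→Vail: 35 kegs
  B3→Vail: 50 kegs
  B3→Lodi: 5 kegs
  B4→Vail: 45 kegs
Total cost = 2735.
So B4→Vail carries 45 kegs.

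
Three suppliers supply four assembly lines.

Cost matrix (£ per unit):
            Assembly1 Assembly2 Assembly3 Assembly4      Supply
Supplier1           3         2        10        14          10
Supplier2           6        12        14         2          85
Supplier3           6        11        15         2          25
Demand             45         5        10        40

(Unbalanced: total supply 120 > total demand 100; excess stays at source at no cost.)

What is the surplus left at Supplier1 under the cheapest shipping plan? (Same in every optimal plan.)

0

An optimal plan:
  Supplier1→Assembly2: 5 × £2 = £10
  Supplier1→Assembly3: 5 × £10 = £50
  Supplier2→Assembly1: 45 × £6 = £270
  Supplier2→Assembly3: 5 × £14 = £70
  Supplier2→Assembly4: 15 × £2 = £30
  Supplier3→Assembly4: 25 × £2 = £50
Total cost = £480.
Supplier1 ships 10 of its 10, leaving 0.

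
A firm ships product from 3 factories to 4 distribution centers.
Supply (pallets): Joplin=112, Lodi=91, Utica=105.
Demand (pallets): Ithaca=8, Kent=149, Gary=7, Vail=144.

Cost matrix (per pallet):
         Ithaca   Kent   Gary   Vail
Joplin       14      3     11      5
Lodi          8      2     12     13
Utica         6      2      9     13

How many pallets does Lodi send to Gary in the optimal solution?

Solving gives:
  Joplin→Vail: 112 × 5 = 560
  Lodi→Kent: 59 × 2 = 118
  Lodi→Vail: 32 × 13 = 416
  Utica→Ithaca: 8 × 6 = 48
  Utica→Kent: 90 × 2 = 180
  Utica→Gary: 7 × 9 = 63
Total cost = 1385.
The route Lodi→Gary is not used.

0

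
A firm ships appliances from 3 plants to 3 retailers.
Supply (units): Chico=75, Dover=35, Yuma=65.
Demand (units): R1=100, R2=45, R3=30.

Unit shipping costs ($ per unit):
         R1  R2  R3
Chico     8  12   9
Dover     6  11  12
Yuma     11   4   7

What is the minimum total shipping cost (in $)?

Optimal allocation:
  Chico to R1: 65 × $8 = $520
  Chico to R3: 10 × $9 = $90
  Dover to R1: 35 × $6 = $210
  Yuma to R2: 45 × $4 = $180
  Yuma to R3: 20 × $7 = $140
Total = 520 + 90 + 210 + 180 + 140 = $1140.

1140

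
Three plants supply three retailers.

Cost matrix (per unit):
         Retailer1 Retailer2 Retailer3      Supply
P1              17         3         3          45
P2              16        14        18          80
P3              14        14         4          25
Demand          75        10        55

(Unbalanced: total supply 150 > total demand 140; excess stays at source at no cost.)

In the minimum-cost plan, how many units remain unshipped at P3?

Minimum-cost shipments:
  P1->Retailer2: 10 × 3 = 30
  P1->Retailer3: 35 × 3 = 105
  P2->Retailer1: 70 × 16 = 1120
  P3->Retailer1: 5 × 14 = 70
  P3->Retailer3: 20 × 4 = 80
Total cost = 1405.
P3 ships 25 of its 25, leaving 0.

0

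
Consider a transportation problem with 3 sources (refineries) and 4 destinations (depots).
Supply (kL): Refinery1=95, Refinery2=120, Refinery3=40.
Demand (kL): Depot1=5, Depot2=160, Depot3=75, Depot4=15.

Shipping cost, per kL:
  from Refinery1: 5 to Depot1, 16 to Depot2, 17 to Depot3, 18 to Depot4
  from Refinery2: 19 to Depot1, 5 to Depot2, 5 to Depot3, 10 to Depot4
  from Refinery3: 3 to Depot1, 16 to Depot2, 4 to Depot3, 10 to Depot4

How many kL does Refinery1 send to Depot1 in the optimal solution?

5

The minimum-cost plan:
  Refinery1->Depot1: 5 × 5 = 25
  Refinery1->Depot2: 75 × 16 = 1200
  Refinery1->Depot4: 15 × 18 = 270
  Refinery2->Depot2: 85 × 5 = 425
  Refinery2->Depot3: 35 × 5 = 175
  Refinery3->Depot3: 40 × 4 = 160
Total cost = 2255.
So Refinery1→Depot1 carries 5 kL.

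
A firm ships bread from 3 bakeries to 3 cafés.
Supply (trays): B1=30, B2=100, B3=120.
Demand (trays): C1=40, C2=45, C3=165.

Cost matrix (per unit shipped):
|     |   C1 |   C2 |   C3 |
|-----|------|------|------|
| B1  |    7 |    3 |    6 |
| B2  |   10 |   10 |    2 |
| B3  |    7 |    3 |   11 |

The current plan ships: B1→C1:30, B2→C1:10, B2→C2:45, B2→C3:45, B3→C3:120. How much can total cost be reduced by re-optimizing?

990

Current plan cost = 30·7 + 10·10 + 45·10 + 45·2 + 120·11 = 2170.
Optimal plan:
  B1–C3: 30 × 6 = 180
  B2–C3: 100 × 2 = 200
  B3–C1: 40 × 7 = 280
  B3–C2: 45 × 3 = 135
  B3–C3: 35 × 11 = 385
Optimal cost = 1180.
Saving = 2170 − 1180 = 990.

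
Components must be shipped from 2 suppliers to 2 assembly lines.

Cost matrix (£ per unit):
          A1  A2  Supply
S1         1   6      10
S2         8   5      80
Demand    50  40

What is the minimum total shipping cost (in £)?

Optimal allocation:
  S1→A1: 10 × £1 = £10
  S2→A1: 40 × £8 = £320
  S2→A2: 40 × £5 = £200
Total = 10 + 320 + 200 = £530.
(Supply check: S1 ships 10; S2 ships 80.)

530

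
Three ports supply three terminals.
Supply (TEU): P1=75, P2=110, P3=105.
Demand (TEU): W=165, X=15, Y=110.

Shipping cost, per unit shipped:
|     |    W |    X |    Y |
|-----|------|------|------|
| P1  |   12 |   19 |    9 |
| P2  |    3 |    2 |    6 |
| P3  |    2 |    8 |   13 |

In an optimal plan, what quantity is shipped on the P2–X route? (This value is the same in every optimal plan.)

Solving gives:
  P1–Y: 75 × 9 = 675
  P2–W: 60 × 3 = 180
  P2–X: 15 × 2 = 30
  P2–Y: 35 × 6 = 210
  P3–W: 105 × 2 = 210
Total cost = 1305.
So P2→X carries 15 TEU.

15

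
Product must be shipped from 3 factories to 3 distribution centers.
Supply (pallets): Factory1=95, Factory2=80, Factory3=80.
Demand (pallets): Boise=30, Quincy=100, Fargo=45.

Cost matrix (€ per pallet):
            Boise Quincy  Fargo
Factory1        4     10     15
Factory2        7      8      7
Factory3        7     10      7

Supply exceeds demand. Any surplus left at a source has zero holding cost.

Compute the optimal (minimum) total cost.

An optimal shipping plan:
  Factory1→Boise: 30 × €4 = €120
  Factory1→Quincy: 20 × €10 = €200
  Factory2→Quincy: 80 × €8 = €640
  Factory3→Fargo: 45 × €7 = €315
Total = 120 + 200 + 640 + 315 = €1275.

1275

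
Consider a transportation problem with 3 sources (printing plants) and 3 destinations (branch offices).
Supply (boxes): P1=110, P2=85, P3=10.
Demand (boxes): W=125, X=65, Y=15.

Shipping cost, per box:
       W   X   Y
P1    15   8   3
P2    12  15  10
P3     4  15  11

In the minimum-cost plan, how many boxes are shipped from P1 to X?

The minimum-cost plan:
  P1→W: 30 boxes
  P1→X: 65 boxes
  P1→Y: 15 boxes
  P2→W: 85 boxes
  P3→W: 10 boxes
Total cost = 2075.
So P1→X carries 65 boxes.

65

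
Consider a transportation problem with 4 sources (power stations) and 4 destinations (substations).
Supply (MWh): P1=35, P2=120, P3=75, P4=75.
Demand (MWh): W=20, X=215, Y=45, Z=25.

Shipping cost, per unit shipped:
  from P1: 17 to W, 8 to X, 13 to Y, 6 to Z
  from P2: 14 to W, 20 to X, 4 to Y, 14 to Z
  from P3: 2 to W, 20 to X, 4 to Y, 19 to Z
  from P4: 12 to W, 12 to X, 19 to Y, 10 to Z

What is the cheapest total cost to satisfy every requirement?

3850

One minimum-cost allocation:
  P1→X: 35 × 8 = 280
  P2→X: 50 × 20 = 1000
  P2→Y: 45 × 4 = 180
  P2→Z: 25 × 14 = 350
  P3→W: 20 × 2 = 40
  P3→X: 55 × 20 = 1100
  P4→X: 75 × 12 = 900
Total = 280 + 1000 + 180 + 350 + 40 + 1100 + 900 = 3850.
(Supply check: P1 ships 35; P2 ships 120; P3 ships 75; P4 ships 75.)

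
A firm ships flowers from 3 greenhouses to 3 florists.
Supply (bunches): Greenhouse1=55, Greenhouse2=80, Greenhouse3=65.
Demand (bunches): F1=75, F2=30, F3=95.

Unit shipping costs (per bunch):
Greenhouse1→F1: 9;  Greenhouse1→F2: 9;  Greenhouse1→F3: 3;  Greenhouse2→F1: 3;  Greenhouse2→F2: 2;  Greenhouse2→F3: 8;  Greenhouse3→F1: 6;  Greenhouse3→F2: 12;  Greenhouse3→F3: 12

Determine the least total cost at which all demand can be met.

965

One minimum-cost allocation:
  Greenhouse1 to F3: 55 × 3 = 165
  Greenhouse2 to F1: 10 × 3 = 30
  Greenhouse2 to F2: 30 × 2 = 60
  Greenhouse2 to F3: 40 × 8 = 320
  Greenhouse3 to F1: 65 × 6 = 390
Total = 165 + 30 + 60 + 320 + 390 = 965.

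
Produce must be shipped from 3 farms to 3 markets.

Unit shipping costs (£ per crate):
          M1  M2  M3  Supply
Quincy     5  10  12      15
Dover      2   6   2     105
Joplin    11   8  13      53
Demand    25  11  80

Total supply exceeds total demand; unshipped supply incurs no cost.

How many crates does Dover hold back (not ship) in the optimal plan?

An optimal plan:
  Dover to M1: 25 × £2 = £50
  Dover to M3: 80 × £2 = £160
  Joplin to M2: 11 × £8 = £88
Total cost = £298.
Dover ships 105 of its 105, leaving 0.

0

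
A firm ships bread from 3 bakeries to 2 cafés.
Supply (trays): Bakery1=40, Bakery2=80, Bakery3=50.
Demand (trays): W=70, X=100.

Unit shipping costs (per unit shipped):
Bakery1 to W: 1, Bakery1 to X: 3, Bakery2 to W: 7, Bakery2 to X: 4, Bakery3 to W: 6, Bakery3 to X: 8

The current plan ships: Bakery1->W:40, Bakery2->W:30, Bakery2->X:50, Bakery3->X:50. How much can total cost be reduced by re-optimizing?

150

Current plan cost = 40·1 + 30·7 + 50·4 + 50·8 = 850.
Optimal plan:
  Bakery1–W: 40 trays
  Bakery2–X: 80 trays
  Bakery3–W: 30 trays
  Bakery3–X: 20 trays
Optimal cost = 700.
Saving = 850 − 700 = 150.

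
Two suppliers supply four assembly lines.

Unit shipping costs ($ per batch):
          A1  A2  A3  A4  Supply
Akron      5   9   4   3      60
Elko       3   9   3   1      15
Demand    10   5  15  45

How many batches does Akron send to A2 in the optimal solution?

Solving gives:
  Akron to A1: 10 × $5 = $50
  Akron to A2: 5 × $9 = $45
  Akron to A3: 15 × $4 = $60
  Akron to A4: 30 × $3 = $90
  Elko to A4: 15 × $1 = $15
Total cost = $260.
So Akron→A2 carries 5 batches.

5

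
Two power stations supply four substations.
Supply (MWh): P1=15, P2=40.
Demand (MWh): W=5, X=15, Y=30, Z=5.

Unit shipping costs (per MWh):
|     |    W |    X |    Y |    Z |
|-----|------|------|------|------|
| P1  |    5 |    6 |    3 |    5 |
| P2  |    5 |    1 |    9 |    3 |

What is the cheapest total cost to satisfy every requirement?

One minimum-cost allocation:
  P1–Y: 15 × 3 = 45
  P2–W: 5 × 5 = 25
  P2–X: 15 × 1 = 15
  P2–Y: 15 × 9 = 135
  P2–Z: 5 × 3 = 15
Total = 45 + 25 + 15 + 135 + 15 = 235.
(Supply check: P1 ships 15; P2 ships 40.)

235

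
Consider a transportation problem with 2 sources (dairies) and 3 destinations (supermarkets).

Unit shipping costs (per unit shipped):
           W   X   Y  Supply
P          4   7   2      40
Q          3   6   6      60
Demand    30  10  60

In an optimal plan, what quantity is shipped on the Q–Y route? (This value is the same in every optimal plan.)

The minimum-cost plan:
  P–Y: 40 × 2 = 80
  Q–W: 30 × 3 = 90
  Q–X: 10 × 6 = 60
  Q–Y: 20 × 6 = 120
Total cost = 350.
So Q→Y carries 20 crates.

20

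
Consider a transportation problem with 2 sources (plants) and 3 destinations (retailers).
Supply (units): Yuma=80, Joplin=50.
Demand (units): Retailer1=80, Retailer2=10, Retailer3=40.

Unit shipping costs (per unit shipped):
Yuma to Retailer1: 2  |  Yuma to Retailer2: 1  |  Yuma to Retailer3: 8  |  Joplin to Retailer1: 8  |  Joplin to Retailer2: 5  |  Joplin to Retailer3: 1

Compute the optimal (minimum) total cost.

A cheapest plan:
  Yuma–Retailer1: 80 × 2 = 160
  Joplin–Retailer2: 10 × 5 = 50
  Joplin–Retailer3: 40 × 1 = 40
Total = 160 + 50 + 40 = 250.
(Supply check: Yuma ships 80; Joplin ships 50.)

250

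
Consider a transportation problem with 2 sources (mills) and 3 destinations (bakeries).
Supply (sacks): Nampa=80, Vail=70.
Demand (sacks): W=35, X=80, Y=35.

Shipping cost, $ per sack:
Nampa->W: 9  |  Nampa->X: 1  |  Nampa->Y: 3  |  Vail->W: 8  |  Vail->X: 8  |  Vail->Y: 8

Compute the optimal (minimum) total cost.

An optimal shipping plan:
  Nampa→X: 80 × $1 = $80
  Vail→W: 35 × $8 = $280
  Vail→Y: 35 × $8 = $280
Total = 80 + 280 + 280 = $640.
(Supply check: Nampa ships 80; Vail ships 70.)

640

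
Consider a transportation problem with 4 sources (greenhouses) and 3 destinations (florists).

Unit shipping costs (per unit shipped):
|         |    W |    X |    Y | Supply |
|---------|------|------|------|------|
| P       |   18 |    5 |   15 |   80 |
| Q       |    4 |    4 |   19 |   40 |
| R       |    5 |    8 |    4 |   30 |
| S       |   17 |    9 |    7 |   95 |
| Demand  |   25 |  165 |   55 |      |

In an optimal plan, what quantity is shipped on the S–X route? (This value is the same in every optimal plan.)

45

Solving gives:
  P→X: 80 × 5 = 400
  Q→X: 40 × 4 = 160
  R→W: 25 × 5 = 125
  R→Y: 5 × 4 = 20
  S→X: 45 × 9 = 405
  S→Y: 50 × 7 = 350
Total cost = 1460.
So S→X carries 45 bunches.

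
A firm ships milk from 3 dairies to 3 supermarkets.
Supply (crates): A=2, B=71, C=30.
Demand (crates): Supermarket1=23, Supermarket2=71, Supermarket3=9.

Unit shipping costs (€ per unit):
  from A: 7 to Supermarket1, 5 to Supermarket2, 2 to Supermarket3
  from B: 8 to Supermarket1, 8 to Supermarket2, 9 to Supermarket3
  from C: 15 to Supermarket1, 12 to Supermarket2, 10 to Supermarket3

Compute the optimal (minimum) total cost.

Optimal allocation:
  A to Supermarket3: 2 crates
  B to Supermarket1: 23 crates
  B to Supermarket2: 48 crates
  C to Supermarket2: 23 crates
  C to Supermarket3: 7 crates
Total cost = €918.

918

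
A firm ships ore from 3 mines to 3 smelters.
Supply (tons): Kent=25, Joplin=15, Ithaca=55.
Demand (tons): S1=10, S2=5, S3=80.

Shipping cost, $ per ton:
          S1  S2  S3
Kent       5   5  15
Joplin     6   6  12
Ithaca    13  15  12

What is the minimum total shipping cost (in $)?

1065

Optimal allocation:
  Kent–S1: 10 × $5 = $50
  Kent–S2: 5 × $5 = $25
  Kent–S3: 10 × $15 = $150
  Joplin–S3: 15 × $12 = $180
  Ithaca–S3: 55 × $12 = $660
Total = 50 + 25 + 150 + 180 + 660 = $1065.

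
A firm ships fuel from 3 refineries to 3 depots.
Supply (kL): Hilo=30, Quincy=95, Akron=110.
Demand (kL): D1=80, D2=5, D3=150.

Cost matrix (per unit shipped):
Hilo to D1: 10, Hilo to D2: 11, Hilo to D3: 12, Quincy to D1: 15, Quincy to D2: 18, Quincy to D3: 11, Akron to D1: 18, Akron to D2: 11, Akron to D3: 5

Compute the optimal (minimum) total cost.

2120

An optimal shipping plan:
  Hilo->D1: 25 × 10 = 250
  Hilo->D2: 5 × 11 = 55
  Quincy->D1: 55 × 15 = 825
  Quincy->D3: 40 × 11 = 440
  Akron->D3: 110 × 5 = 550
Total = 250 + 55 + 825 + 440 + 550 = 2120.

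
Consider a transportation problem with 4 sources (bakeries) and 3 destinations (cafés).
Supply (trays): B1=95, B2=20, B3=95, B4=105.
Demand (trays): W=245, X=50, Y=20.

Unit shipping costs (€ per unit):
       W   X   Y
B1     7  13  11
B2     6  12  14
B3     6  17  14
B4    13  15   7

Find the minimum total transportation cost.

2700

One minimum-cost allocation:
  B1→W: 95 × €7 = €665
  B2→W: 20 × €6 = €120
  B3→W: 95 × €6 = €570
  B4→W: 35 × €13 = €455
  B4→X: 50 × €15 = €750
  B4→Y: 20 × €7 = €140
Total = 665 + 120 + 570 + 455 + 750 + 140 = €2700.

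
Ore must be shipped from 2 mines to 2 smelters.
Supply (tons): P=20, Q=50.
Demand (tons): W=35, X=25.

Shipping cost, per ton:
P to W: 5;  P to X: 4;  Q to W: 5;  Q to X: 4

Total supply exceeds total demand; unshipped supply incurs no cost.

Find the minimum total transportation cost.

An optimal shipping plan:
  P to W: 20 × 5 = 100
  Q to W: 15 × 5 = 75
  Q to X: 25 × 4 = 100
Total = 100 + 75 + 100 = 275.

275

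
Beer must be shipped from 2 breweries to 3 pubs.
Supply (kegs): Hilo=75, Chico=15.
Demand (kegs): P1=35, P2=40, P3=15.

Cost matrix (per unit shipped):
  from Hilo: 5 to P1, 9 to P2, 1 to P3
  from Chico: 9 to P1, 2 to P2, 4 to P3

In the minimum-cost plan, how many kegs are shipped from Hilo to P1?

35

Solving gives:
  Hilo–P1: 35 kegs
  Hilo–P2: 25 kegs
  Hilo–P3: 15 kegs
  Chico–P2: 15 kegs
Total cost = 445.
So Hilo→P1 carries 35 kegs.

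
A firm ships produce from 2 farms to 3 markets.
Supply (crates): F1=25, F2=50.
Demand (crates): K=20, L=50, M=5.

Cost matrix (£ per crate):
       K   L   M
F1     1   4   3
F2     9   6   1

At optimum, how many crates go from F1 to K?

Optimal shipments:
  F1–K: 20 crates
  F1–L: 5 crates
  F2–L: 45 crates
  F2–M: 5 crates
Total cost = £315.
So F1→K carries 20 crates.

20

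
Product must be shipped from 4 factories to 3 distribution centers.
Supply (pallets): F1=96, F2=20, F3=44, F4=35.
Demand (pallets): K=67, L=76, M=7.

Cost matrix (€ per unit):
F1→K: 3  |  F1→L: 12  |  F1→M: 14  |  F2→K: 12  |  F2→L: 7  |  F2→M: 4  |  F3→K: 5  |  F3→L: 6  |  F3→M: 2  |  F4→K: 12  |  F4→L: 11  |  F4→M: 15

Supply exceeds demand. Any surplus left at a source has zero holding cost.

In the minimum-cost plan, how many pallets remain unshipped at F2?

0

An optimal plan:
  F1 to K: 67 × €3 = €201
  F2 to L: 20 × €7 = €140
  F3 to L: 37 × €6 = €222
  F3 to M: 7 × €2 = €14
  F4 to L: 19 × €11 = €209
Total cost = €786.
F2 ships 20 of its 20, leaving 0.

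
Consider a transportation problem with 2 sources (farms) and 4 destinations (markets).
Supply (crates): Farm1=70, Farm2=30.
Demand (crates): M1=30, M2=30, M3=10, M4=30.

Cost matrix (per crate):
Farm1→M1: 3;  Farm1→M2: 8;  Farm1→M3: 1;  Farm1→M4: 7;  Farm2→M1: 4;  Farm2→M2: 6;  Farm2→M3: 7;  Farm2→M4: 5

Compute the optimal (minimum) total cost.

490

Optimal allocation:
  Farm1→M1: 30 crates
  Farm1→M2: 30 crates
  Farm1→M3: 10 crates
  Farm2→M4: 30 crates
Total cost = 490.
(Supply check: Farm1 ships 70; Farm2 ships 30.)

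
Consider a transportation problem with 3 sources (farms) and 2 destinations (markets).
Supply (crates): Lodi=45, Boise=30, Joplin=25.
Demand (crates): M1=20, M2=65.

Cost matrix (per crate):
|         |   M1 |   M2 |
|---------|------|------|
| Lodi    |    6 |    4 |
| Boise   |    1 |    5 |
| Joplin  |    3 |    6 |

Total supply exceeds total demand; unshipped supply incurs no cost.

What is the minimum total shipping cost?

Optimal allocation:
  Lodi to M2: 45 × 4 = 180
  Boise to M1: 20 × 1 = 20
  Boise to M2: 10 × 5 = 50
  Joplin to M2: 10 × 6 = 60
Total = 180 + 20 + 50 + 60 = 310.
(Supply check: Lodi ships 45; Boise ships 30; Joplin ships 10.)

310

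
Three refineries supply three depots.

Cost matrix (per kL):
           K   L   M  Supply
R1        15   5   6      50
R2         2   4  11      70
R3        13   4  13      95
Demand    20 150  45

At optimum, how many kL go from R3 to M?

0

The minimum-cost plan:
  R1→L: 5 × 5 = 25
  R1→M: 45 × 6 = 270
  R2→K: 20 × 2 = 40
  R2→L: 50 × 4 = 200
  R3→L: 95 × 4 = 380
Total cost = 915.
The route R3→M is not used.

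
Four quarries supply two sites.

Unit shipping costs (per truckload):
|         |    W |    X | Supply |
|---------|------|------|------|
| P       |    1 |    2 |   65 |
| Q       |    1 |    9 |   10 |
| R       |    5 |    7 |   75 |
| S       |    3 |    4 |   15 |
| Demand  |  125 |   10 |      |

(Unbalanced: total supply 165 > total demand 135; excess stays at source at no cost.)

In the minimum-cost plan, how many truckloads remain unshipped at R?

30

An optimal plan:
  P to W: 55 × 1 = 55
  P to X: 10 × 2 = 20
  Q to W: 10 × 1 = 10
  R to W: 45 × 5 = 225
  S to W: 15 × 3 = 45
Total cost = 355.
R ships 45 of its 75, leaving 30.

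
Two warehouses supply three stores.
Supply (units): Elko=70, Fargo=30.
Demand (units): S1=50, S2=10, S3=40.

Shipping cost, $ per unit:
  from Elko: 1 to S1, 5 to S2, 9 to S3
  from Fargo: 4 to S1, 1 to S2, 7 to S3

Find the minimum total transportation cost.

380

An optimal shipping plan:
  Elko→S1: 50 units
  Elko→S3: 20 units
  Fargo→S2: 10 units
  Fargo→S3: 20 units
Total cost = $380.
(Supply check: Elko ships 70; Fargo ships 30.)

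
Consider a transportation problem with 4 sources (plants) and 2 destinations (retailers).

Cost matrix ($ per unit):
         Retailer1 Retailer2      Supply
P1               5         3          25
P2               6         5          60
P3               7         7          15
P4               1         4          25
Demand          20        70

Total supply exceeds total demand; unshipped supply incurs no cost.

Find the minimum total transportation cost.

315

One minimum-cost allocation:
  P1–Retailer2: 25 × $3 = $75
  P2–Retailer2: 40 × $5 = $200
  P4–Retailer1: 20 × $1 = $20
  P4–Retailer2: 5 × $4 = $20
Total = 75 + 200 + 20 + 20 = $315.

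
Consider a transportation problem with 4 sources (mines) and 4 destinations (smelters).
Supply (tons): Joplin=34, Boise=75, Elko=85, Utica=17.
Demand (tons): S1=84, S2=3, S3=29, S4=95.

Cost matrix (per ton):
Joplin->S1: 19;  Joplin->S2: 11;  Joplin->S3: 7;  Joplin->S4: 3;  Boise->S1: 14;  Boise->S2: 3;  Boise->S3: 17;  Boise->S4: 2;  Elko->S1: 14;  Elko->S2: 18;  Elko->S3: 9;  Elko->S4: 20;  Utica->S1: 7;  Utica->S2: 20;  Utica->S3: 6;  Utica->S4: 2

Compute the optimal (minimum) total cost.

A cheapest plan:
  Joplin->S3: 11 × 7 = 77
  Joplin->S4: 23 × 3 = 69
  Boise->S2: 3 × 3 = 9
  Boise->S4: 72 × 2 = 144
  Elko->S1: 67 × 14 = 938
  Elko->S3: 18 × 9 = 162
  Utica->S1: 17 × 7 = 119
Total = 77 + 69 + 9 + 144 + 938 + 162 + 119 = 1518.
(Supply check: Joplin ships 34; Boise ships 75; Elko ships 85; Utica ships 17.)

1518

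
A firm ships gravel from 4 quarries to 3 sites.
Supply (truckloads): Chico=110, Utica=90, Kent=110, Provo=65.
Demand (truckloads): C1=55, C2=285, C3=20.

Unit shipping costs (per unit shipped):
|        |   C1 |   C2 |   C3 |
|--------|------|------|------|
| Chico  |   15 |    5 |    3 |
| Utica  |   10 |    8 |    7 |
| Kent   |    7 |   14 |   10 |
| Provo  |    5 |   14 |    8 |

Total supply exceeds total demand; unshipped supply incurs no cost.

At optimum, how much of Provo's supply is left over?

Minimum-cost shipments:
  Chico to C2: 110 × 5 = 550
  Utica to C2: 90 × 8 = 720
  Kent to C2: 85 × 14 = 1190
  Kent to C3: 10 × 10 = 100
  Provo to C1: 55 × 5 = 275
  Provo to C3: 10 × 8 = 80
Total cost = 2915.
Provo ships 65 of its 65, leaving 0.

0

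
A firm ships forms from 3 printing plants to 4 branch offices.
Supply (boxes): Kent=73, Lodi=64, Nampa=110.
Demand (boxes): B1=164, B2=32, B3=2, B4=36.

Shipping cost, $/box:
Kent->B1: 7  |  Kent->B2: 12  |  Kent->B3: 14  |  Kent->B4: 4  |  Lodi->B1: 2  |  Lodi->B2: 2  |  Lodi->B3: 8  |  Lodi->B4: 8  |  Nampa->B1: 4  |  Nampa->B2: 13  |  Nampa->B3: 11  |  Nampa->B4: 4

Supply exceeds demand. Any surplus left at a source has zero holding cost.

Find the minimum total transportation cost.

An optimal shipping plan:
  Kent→B1: 24 × $7 = $168
  Kent→B4: 36 × $4 = $144
  Lodi→B1: 30 × $2 = $60
  Lodi→B2: 32 × $2 = $64
  Lodi→B3: 2 × $8 = $16
  Nampa→B1: 110 × $4 = $440
Total = 168 + 144 + 60 + 64 + 16 + 440 = $892.

892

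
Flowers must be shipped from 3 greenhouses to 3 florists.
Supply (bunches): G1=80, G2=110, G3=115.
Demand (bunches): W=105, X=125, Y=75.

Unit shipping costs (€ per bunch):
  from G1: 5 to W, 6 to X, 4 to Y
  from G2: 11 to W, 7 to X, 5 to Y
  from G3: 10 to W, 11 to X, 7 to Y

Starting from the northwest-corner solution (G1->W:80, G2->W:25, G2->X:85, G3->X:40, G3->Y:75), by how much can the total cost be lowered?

Current plan cost = 80·5 + 25·11 + 85·7 + 40·11 + 75·7 = €2235.
Optimal plan:
  G1–W: 65 × €5 = €325
  G1–X: 15 × €6 = €90
  G2–X: 110 × €7 = €770
  G3–W: 40 × €10 = €400
  G3–Y: 75 × €7 = €525
Optimal cost = €2110.
Saving = 2235 − 2110 = €125.

125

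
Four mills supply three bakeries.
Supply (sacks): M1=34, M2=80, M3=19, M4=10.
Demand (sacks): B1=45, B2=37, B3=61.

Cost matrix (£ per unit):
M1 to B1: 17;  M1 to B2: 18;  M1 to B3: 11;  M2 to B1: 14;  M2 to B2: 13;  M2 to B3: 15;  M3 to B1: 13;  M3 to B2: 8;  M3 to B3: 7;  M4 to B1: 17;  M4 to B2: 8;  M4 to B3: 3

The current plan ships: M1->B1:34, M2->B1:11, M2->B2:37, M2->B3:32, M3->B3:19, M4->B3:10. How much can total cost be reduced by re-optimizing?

232

Current plan cost = 34·17 + 11·14 + 37·13 + 32·15 + 19·7 + 10·3 = £1856.
Optimal plan:
  M1–B3: 34 sacks
  M2–B1: 45 sacks
  M2–B2: 35 sacks
  M3–B2: 2 sacks
  M3–B3: 17 sacks
  M4–B3: 10 sacks
Optimal cost = £1624.
Saving = 1856 − 1624 = £232.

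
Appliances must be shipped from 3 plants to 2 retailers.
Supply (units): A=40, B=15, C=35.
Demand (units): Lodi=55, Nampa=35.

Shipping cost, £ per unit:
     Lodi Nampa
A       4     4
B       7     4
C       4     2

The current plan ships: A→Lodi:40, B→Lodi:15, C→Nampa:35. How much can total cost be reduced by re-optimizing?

Current plan cost = 40·4 + 15·7 + 35·2 = £335.
Optimal plan:
  A→Lodi: 40 × £4 = £160
  B→Nampa: 15 × £4 = £60
  C→Lodi: 15 × £4 = £60
  C→Nampa: 20 × £2 = £40
Optimal cost = £320.
Saving = 335 − 320 = £15.

15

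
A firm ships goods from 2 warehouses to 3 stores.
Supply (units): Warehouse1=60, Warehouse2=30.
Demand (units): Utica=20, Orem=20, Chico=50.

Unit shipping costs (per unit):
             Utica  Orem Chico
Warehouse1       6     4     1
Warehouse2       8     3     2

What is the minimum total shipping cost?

240

One minimum-cost allocation:
  Warehouse1→Utica: 20 × 6 = 120
  Warehouse1→Chico: 40 × 1 = 40
  Warehouse2→Orem: 20 × 3 = 60
  Warehouse2→Chico: 10 × 2 = 20
Total = 120 + 40 + 60 + 20 = 240.
(Supply check: Warehouse1 ships 60; Warehouse2 ships 30.)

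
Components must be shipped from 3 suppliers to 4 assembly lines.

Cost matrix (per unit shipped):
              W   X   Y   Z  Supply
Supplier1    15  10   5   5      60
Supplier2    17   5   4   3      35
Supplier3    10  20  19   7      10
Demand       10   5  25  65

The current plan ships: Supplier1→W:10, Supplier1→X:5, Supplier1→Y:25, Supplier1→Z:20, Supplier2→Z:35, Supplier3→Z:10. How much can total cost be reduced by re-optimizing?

Current plan cost = 10·15 + 5·10 + 25·5 + 20·5 + 35·3 + 10·7 = 600.
Optimal plan:
  Supplier1→Y: 25 × 5 = 125
  Supplier1→Z: 35 × 5 = 175
  Supplier2→X: 5 × 5 = 25
  Supplier2→Z: 30 × 3 = 90
  Supplier3→W: 10 × 10 = 100
Optimal cost = 515.
Saving = 600 − 515 = 85.

85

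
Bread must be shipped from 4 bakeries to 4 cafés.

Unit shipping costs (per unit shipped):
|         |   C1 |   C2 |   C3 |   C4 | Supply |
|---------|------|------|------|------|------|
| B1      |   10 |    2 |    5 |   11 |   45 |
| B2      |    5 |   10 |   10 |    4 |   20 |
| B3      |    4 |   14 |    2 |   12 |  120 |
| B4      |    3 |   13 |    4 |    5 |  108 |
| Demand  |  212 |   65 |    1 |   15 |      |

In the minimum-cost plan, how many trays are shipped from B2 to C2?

20

Solving gives:
  B1->C2: 45 × 2 = 90
  B2->C2: 20 × 10 = 200
  B3->C1: 119 × 4 = 476
  B3->C3: 1 × 2 = 2
  B4->C1: 93 × 3 = 279
  B4->C4: 15 × 5 = 75
Total cost = 1122.
So B2→C2 carries 20 trays.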